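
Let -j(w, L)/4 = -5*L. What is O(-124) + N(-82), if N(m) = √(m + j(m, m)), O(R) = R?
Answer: -124 + I*√1722 ≈ -124.0 + 41.497*I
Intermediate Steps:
j(w, L) = 20*L (j(w, L) = -(-20)*L = 20*L)
N(m) = √21*√m (N(m) = √(m + 20*m) = √(21*m) = √21*√m)
O(-124) + N(-82) = -124 + √21*√(-82) = -124 + √21*(I*√82) = -124 + I*√1722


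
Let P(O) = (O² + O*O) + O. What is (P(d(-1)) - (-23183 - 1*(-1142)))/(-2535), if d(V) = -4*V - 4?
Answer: -7347/845 ≈ -8.6947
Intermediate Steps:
d(V) = -4 - 4*V
P(O) = O + 2*O² (P(O) = (O² + O²) + O = 2*O² + O = O + 2*O²)
(P(d(-1)) - (-23183 - 1*(-1142)))/(-2535) = ((-4 - 4*(-1))*(1 + 2*(-4 - 4*(-1))) - (-23183 - 1*(-1142)))/(-2535) = ((-4 + 4)*(1 + 2*(-4 + 4)) - (-23183 + 1142))*(-1/2535) = (0*(1 + 2*0) - 1*(-22041))*(-1/2535) = (0*(1 + 0) + 22041)*(-1/2535) = (0*1 + 22041)*(-1/2535) = (0 + 22041)*(-1/2535) = 22041*(-1/2535) = -7347/845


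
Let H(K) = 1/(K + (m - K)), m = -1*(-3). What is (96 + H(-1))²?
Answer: 83521/9 ≈ 9280.1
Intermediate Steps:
m = 3
H(K) = ⅓ (H(K) = 1/(K + (3 - K)) = 1/3 = ⅓)
(96 + H(-1))² = (96 + ⅓)² = (289/3)² = 83521/9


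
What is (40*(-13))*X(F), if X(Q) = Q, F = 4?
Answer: -2080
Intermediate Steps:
(40*(-13))*X(F) = (40*(-13))*4 = -520*4 = -2080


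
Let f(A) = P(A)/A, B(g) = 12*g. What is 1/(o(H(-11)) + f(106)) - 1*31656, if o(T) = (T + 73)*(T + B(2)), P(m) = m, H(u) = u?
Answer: -25546391/807 ≈ -31656.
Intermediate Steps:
f(A) = 1 (f(A) = A/A = 1)
o(T) = (24 + T)*(73 + T) (o(T) = (T + 73)*(T + 12*2) = (73 + T)*(T + 24) = (73 + T)*(24 + T) = (24 + T)*(73 + T))
1/(o(H(-11)) + f(106)) - 1*31656 = 1/((1752 + (-11)² + 97*(-11)) + 1) - 1*31656 = 1/((1752 + 121 - 1067) + 1) - 31656 = 1/(806 + 1) - 31656 = 1/807 - 31656 = -25546391/807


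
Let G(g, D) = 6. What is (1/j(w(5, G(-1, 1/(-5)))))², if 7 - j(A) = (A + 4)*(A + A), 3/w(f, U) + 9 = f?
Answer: 64/9025 ≈ 0.0070914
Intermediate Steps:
w(f, U) = 3/(-9 + f)
j(A) = 7 - 2*A*(4 + A) (j(A) = 7 - (A + 4)*(A + A) = 7 - (4 + A)*2*A = 7 - 2*A*(4 + A))
(1/j(w(5, G(-1, 1/(-5)))))² = (1/(7 - 24/(-9 + 5) - 2*9/(-9 + 5)²))² = (1/(7 - 24/(-4) - 2*(3/(-4))²))² = (1/(7 - 24*(-1)/4 - 2*(3*(-¼))²))² = (1/(7 - 8*(-¾) - 2*(-¾)²))² = (1/(7 + 6 - 2*9/16))² = (1/(7 + 6 - 9/8))² = (1/(95/8))² = (8/95)² = 64/9025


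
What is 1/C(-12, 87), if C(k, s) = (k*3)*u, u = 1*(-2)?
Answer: 1/72 ≈ 0.013889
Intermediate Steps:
u = -2
C(k, s) = -6*k (C(k, s) = (k*3)*(-2) = (3*k)*(-2) = -6*k)
1/C(-12, 87) = 1/(-6*(-12)) = 1/72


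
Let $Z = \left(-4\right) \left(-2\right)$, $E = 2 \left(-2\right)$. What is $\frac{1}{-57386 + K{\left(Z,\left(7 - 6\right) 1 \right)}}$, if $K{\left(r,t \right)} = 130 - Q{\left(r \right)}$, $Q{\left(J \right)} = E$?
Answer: $- \frac{1}{57252} \approx -1.7467 \cdot 10^{-5}$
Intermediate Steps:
$E = -4$
$Q{\left(J \right)} = -4$
$Z = 8$
$K{\left(r,t \right)} = 134$ ($K{\left(r,t \right)} = 130 - -4 = 130 + 4 = 134$)
$\frac{1}{-57386 + K{\left(Z,\left(7 - 6\right) 1 \right)}} = \frac{1}{-57386 + 134} = \frac{1}{-57252} = - \frac{1}{57252}$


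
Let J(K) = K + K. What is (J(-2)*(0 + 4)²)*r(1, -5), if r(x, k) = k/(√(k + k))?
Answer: -32*I*√10 ≈ -101.19*I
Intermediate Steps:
J(K) = 2*K
r(x, k) = √2*√k/2 (r(x, k) = k/(√(2*k)) = k/((√2*√k)) = k*(√2/(2*√k)) = √2*√k/2)
(J(-2)*(0 + 4)²)*r(1, -5) = ((2*(-2))*(0 + 4)²)*(√2*√(-5)/2) = (-4*4²)*(√2*(I*√5)/2) = (-4*16)*(I*√10/2) = -32*I*√10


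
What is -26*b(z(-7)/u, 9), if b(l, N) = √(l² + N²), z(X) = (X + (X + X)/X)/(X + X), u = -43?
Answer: -13*√29354749/301 ≈ -234.00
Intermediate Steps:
z(X) = (2 + X)/(2*X) (z(X) = (X + (2*X)/X)/((2*X)) = (X + 2)*(1/(2*X)) = (2 + X)*(1/(2*X)) = (2 + X)/(2*X))
b(l, N) = √(N² + l²)
-26*b(z(-7)/u, 9) = -26*√(9² + (((½)*(2 - 7)/(-7))/(-43))²) = -26*√(81 + (((½)*(-⅐)*(-5))*(-1/43))²) = -26*√(81 + ((5/14)*(-1/43))²) = -26*√(81 + (-5/602)²) = -26*√(81 + 25/362404) = -13*√29354749/301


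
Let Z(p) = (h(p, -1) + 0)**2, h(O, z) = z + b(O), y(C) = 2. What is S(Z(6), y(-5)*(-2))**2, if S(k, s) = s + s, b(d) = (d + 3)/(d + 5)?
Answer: 64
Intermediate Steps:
b(d) = (3 + d)/(5 + d)
h(O, z) = z + (3 + O)/(5 + O)
Z(p) = 4/(5 + p)**2 (Z(p) = ((3 + p - (5 + p))/(5 + p) + 0)**2 = ((3 + p + (-5 - p))/(5 + p) + 0)**2 = (-2/(5 + p) + 0)**2 = (-2/(5 + p))**2 = 4/(5 + p)**2)
S(k, s) = 2*s
S(Z(6), y(-5)*(-2))**2 = (2*(2*(-2)))**2 = (2*(-4))**2 = (-8)**2 = 64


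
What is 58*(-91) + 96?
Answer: -5182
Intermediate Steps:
58*(-91) + 96 = -5278 + 96 = -5182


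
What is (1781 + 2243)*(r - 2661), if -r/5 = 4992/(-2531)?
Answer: -27001164744/2531 ≈ -1.0668e+7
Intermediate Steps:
r = 24960/2531 (r = -24960/(-2531) = -24960*(-1)/2531 = -5*(-4992/2531) = 24960/2531 ≈ 9.8617)
(1781 + 2243)*(r - 2661) = (1781 + 2243)*(24960/2531 - 2661) = 4024*(-6710031/2531) = -27001164744/2531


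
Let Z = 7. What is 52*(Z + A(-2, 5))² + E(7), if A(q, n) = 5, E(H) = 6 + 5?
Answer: 7499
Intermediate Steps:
E(H) = 11
52*(Z + A(-2, 5))² + E(7) = 52*(7 + 5)² + 11 = 52*12² + 11 = 52*144 + 11 = 7488 + 11 = 7499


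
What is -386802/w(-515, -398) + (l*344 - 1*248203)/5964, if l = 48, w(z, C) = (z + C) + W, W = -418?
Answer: 1998506407/7938084 ≈ 251.76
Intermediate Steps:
w(z, C) = -418 + C + z (w(z, C) = (z + C) - 418 = (C + z) - 418 = -418 + C + z)
-386802/w(-515, -398) + (l*344 - 1*248203)/5964 = -386802/(-418 - 398 - 515) + (48*344 - 1*248203)/5964 = -386802/(-1331) + (16512 - 248203)*(1/5964) = -386802*(-1/1331) - 231691*1/5964 = 386802/1331 - 231691/5964 = 1998506407/7938084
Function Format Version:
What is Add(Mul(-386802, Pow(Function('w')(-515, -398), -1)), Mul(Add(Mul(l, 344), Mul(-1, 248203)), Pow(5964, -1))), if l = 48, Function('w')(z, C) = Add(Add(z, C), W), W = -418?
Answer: Rational(1998506407, 7938084) ≈ 251.76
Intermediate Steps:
Function('w')(z, C) = Add(-418, C, z) (Function('w')(z, C) = Add(Add(z, C), -418) = Add(Add(C, z), -418) = Add(-418, C, z))
Add(Mul(-386802, Pow(Function('w')(-515, -398), -1)), Mul(Add(Mul(l, 344), Mul(-1, 248203)), Pow(5964, -1))) = Add(Mul(-386802, Pow(Add(-418, -398, -515), -1)), Mul(Add(Mul(48, 344), Mul(-1, 248203)), Pow(5964, -1))) = Add(Mul(-386802, Pow(-1331, -1)), Mul(Add(16512, -248203), Rational(1, 5964))) = Add(Mul(-386802, Rational(-1, 1331)), Mul(-231691, Rational(1, 5964))) = Add(Rational(386802, 1331), Rational(-231691, 5964)) = Rational(1998506407, 7938084)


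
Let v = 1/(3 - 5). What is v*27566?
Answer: -13783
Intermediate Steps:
v = -½ (v = 1/(-2) = -½ ≈ -0.50000)
v*27566 = -½*27566 = -13783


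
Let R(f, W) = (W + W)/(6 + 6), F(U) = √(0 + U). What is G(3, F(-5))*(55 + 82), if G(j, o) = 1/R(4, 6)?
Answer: 137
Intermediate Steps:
F(U) = √U
R(f, W) = W/6 (R(f, W) = (2*W)/12 = (2*W)*(1/12) = W/6)
G(j, o) = 1 (G(j, o) = 1/((⅙)*6) = 1/1 = 1)
G(3, F(-5))*(55 + 82) = 1*(55 + 82) = 1*137 = 137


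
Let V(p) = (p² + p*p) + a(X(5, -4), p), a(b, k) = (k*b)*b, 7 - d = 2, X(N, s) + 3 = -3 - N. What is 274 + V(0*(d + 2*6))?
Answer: 274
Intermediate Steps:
X(N, s) = -6 - N (X(N, s) = -3 + (-3 - N) = -6 - N)
d = 5 (d = 7 - 1*2 = 7 - 2 = 5)
a(b, k) = k*b² (a(b, k) = (b*k)*b = k*b²)
V(p) = 2*p² + 121*p (V(p) = (p² + p*p) + p*(-6 - 1*5)² = (p² + p²) + p*(-6 - 5)² = 2*p² + p*(-11)² = 2*p² + p*121 = 2*p² + 121*p)
274 + V(0*(d + 2*6)) = 274 + (0*(5 + 2*6))*(121 + 2*(0*(5 + 2*6))) = 274 + (0*(5 + 12))*(121 + 2*(0*(5 + 12))) = 274 + (0*17)*(121 + 2*(0*17)) = 274 + 0*(121 + 2*0) = 274 + 0*(121 + 0) = 274 + 0*121 = 274 + 0 = 274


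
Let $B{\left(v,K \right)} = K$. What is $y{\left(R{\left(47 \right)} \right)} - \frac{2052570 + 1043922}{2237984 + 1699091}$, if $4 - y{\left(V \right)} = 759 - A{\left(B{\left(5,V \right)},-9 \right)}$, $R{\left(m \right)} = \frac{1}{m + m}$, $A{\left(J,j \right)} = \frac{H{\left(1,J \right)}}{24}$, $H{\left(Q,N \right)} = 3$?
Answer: $- \frac{23800767861}{31496600} \approx -755.66$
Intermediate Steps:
$A{\left(J,j \right)} = \frac{1}{8}$ ($A{\left(J,j \right)} = \frac{3}{24} = 3 \cdot \frac{1}{24} = \frac{1}{8}$)
$R{\left(m \right)} = \frac{1}{2 m}$
$y{\left(V \right)} = - \frac{6039}{8}$ ($y{\left(V \right)} = 4 - \left(759 - \frac{1}{8}\right) = 4 - \frac{6071}{8} = - \frac{6039}{8}$)
$y{\left(R{\left(47 \right)} \right)} - \frac{2052570 + 1043922}{2237984 + 1699091} = - \frac{6039}{8} - \frac{2052570 + 1043922}{2237984 + 1699091} = - \frac{6039}{8} - \frac{3096492}{3937075} = - \frac{23800767861}{31496600}$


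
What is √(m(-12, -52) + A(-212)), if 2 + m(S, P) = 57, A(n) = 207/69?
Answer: √58 ≈ 7.6158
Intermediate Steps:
A(n) = 3 (A(n) = 207*(1/69) = 3)
m(S, P) = 55 (m(S, P) = -2 + 57 = 55)
√(m(-12, -52) + A(-212)) = √(55 + 3) = √58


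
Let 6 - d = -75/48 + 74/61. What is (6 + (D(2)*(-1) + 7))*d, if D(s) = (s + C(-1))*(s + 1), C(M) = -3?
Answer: 6197/61 ≈ 101.59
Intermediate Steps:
d = 6197/976 (d = 6 - (-75/48 + 74/61) = 6 - (-75*1/48 + 74*(1/61)) = 6 - (-25/16 + 74/61) = 6 - 1*(-341/976) = 6 + 341/976 = 6197/976 ≈ 6.3494)
D(s) = (1 + s)*(-3 + s) (D(s) = (s - 3)*(s + 1) = (-3 + s)*(1 + s) = (1 + s)*(-3 + s))
(6 + (D(2)*(-1) + 7))*d = (6 + ((-3 + 2**2 - 2*2)*(-1) + 7))*(6197/976) = (6 + ((-3 + 4 - 4)*(-1) + 7))*(6197/976) = (6 + (-3*(-1) + 7))*(6197/976) = (6 + (3 + 7))*(6197/976) = (6 + 10)*(6197/976) = 16*(6197/976) = 6197/61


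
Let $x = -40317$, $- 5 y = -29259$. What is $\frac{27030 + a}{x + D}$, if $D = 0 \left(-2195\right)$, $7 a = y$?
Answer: $- \frac{2153}{3115} \approx -0.69117$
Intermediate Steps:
$y = \frac{29259}{5}$ ($y = \left(- \frac{1}{5}\right) \left(-29259\right) = \frac{29259}{5} \approx 5851.8$)
$a = \frac{29259}{35}$ ($a = \frac{1}{7} \cdot \frac{29259}{5} = \frac{29259}{35} \approx 835.97$)
$D = 0$
$\frac{27030 + a}{x + D} = \frac{27030 + \frac{29259}{35}}{-40317 + 0} = \frac{975309}{35 \left(-40317\right)} = \frac{975309}{35} \left(- \frac{1}{40317}\right) = - \frac{2153}{3115}$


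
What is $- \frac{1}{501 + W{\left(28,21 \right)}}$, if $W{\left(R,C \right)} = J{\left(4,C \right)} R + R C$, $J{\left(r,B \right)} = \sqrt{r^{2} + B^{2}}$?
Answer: $- \frac{1089}{827633} + \frac{28 \sqrt{457}}{827633} \approx -0.00059257$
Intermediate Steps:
$J{\left(r,B \right)} = \sqrt{B^{2} + r^{2}}$
$W{\left(R,C \right)} = C R + R \sqrt{16 + C^{2}}$ ($W{\left(R,C \right)} = \sqrt{C^{2} + 4^{2}} R + R C = \sqrt{C^{2} + 16} R + C R = \sqrt{16 + C^{2}} R + C R = R \sqrt{16 + C^{2}} + C R = C R + R \sqrt{16 + C^{2}}$)
$- \frac{1}{501 + W{\left(28,21 \right)}} = - \frac{1}{501 + 28 \left(21 + \sqrt{16 + 21^{2}}\right)} = - \frac{1}{501 + 28 \left(21 + \sqrt{16 + 441}\right)} = - \frac{1}{501 + 28 \left(21 + \sqrt{457}\right)} = - \frac{1}{501 + \left(588 + 28 \sqrt{457}\right)} = - \frac{1}{1089 + 28 \sqrt{457}}$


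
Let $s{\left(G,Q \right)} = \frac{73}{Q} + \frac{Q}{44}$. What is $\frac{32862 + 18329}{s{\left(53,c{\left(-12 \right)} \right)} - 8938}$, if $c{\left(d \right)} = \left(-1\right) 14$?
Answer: $- \frac{3941707}{688652} \approx -5.7238$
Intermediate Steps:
$c{\left(d \right)} = -14$
$s{\left(G,Q \right)} = \frac{73}{Q} + \frac{Q}{44}$ ($s{\left(G,Q \right)} = \frac{73}{Q} + Q \frac{1}{44} = \frac{73}{Q} + \frac{Q}{44}$)
$\frac{32862 + 18329}{s{\left(53,c{\left(-12 \right)} \right)} - 8938} = \frac{32862 + 18329}{\left(\frac{73}{-14} + \frac{1}{44} \left(-14\right)\right) - 8938} = \frac{51191}{\left(73 \left(- \frac{1}{14}\right) - \frac{7}{22}\right) - 8938} = \frac{51191}{\left(- \frac{73}{14} - \frac{7}{22}\right) - 8938} = \frac{51191}{- \frac{426}{77} - 8938} = \frac{51191}{- \frac{688652}{77}} = 51191 \left(- \frac{77}{688652}\right) = - \frac{3941707}{688652}$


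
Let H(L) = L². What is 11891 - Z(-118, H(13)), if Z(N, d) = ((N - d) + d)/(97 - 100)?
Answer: 35555/3 ≈ 11852.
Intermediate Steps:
Z(N, d) = -N/3 (Z(N, d) = N/(-3) = N*(-⅓) = -N/3)
11891 - Z(-118, H(13)) = 11891 - (-1)*(-118)/3 = 11891 - 1*118/3 = 11891 - 118/3 = 35555/3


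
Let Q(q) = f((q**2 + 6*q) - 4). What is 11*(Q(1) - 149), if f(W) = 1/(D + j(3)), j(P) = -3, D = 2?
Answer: -1650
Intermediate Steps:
f(W) = -1 (f(W) = 1/(2 - 3) = 1/(-1) = -1)
Q(q) = -1
11*(Q(1) - 149) = 11*(-1 - 149) = 11*(-150) = -1650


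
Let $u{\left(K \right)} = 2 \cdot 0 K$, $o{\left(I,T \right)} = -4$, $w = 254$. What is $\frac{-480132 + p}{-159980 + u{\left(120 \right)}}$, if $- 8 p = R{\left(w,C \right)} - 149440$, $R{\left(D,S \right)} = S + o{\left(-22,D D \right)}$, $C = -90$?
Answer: $\frac{1845761}{639920} \approx 2.8844$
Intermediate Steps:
$u{\left(K \right)} = 0$ ($u{\left(K \right)} = 0 K = 0$)
$R{\left(D,S \right)} = -4 + S$ ($R{\left(D,S \right)} = S - 4 = -4 + S$)
$p = \frac{74767}{4}$ ($p = - \frac{\left(-4 - 90\right) - 149440}{8} = - \frac{-94 - 149440}{8} = \left(- \frac{1}{8}\right) \left(-149534\right) = \frac{74767}{4} \approx 18692.0$)
$\frac{-480132 + p}{-159980 + u{\left(120 \right)}} = \frac{-480132 + \frac{74767}{4}}{-159980 + 0} = - \frac{1845761}{4 \left(-159980\right)} = \left(- \frac{1845761}{4}\right) \left(- \frac{1}{159980}\right) = \frac{1845761}{639920}$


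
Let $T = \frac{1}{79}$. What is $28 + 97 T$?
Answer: $\frac{2309}{79} \approx 29.228$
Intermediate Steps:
$T = \frac{1}{79} \approx 0.012658$
$28 + 97 T = 28 + 97 \cdot \frac{1}{79} = 28 + \frac{97}{79} = \frac{2309}{79}$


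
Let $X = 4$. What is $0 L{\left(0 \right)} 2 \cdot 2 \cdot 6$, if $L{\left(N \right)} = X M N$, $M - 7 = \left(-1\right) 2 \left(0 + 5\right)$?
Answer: $0$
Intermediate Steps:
$M = -3$ ($M = 7 + \left(-1\right) 2 \left(0 + 5\right) = 7 - 10 = -3$)
$L{\left(N \right)} = - 12 N$ ($L{\left(N \right)} = 4 \left(-3\right) N = - 12 N$)
$0 L{\left(0 \right)} 2 \cdot 2 \cdot 6 = 0 \left(\left(-12\right) 0\right) 2 \cdot 2 \cdot 6 = 0 \cdot 0 \cdot 4 \cdot 6 = 0 \cdot 24 = 0$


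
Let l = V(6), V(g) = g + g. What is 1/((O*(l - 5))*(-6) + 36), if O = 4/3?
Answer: -1/20 ≈ -0.050000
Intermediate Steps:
V(g) = 2*g
l = 12 (l = 2*6 = 12)
O = 4/3 (O = 4*(1/3) = 4/3 ≈ 1.3333)
1/((O*(l - 5))*(-6) + 36) = 1/((4*(12 - 5)/3)*(-6) + 36) = 1/(((4/3)*7)*(-6) + 36) = 1/((28/3)*(-6) + 36) = 1/(-56 + 36) = 1/(-20) = -1/20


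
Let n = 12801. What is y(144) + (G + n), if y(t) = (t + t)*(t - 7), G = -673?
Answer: 51584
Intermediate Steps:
y(t) = 2*t*(-7 + t) (y(t) = (2*t)*(-7 + t) = 2*t*(-7 + t))
y(144) + (G + n) = 2*144*(-7 + 144) + (-673 + 12801) = 2*144*137 + 12128 = 39456 + 12128 = 51584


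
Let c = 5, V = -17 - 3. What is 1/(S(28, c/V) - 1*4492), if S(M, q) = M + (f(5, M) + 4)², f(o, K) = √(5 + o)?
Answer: -2219/9847602 - 2*√10/4923801 ≈ -0.00022662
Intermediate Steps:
V = -20
S(M, q) = M + (4 + √10)² (S(M, q) = M + (√(5 + 5) + 4)² = M + (√10 + 4)² = M + (4 + √10)²)
1/(S(28, c/V) - 1*4492) = 1/((28 + (4 + √10)²) - 1*4492) = 1/((28 + (4 + √10)²) - 4492) = 1/(-4464 + (4 + √10)²)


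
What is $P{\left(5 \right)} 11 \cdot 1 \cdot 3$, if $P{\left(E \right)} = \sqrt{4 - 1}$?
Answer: $33 \sqrt{3} \approx 57.158$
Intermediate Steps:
$P{\left(E \right)} = \sqrt{3}$
$P{\left(5 \right)} 11 \cdot 1 \cdot 3 = \sqrt{3} \cdot 11 \cdot 1 \cdot 3 = 11 \sqrt{3} \cdot 3 = 33 \sqrt{3}$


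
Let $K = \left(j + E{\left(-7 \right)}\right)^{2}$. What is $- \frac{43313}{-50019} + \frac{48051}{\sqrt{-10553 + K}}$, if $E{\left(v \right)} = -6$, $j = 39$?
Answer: $\frac{43313}{50019} - \frac{48051 i \sqrt{14}}{364} \approx 0.86593 - 493.93 i$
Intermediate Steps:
$K = 1089$ ($K = \left(39 - 6\right)^{2} = 33^{2} = 1089$)
$- \frac{43313}{-50019} + \frac{48051}{\sqrt{-10553 + K}} = - \frac{43313}{-50019} + \frac{48051}{\sqrt{-10553 + 1089}} = \left(-43313\right) \left(- \frac{1}{50019}\right) + \frac{48051}{\sqrt{-9464}} = \frac{43313}{50019} + \frac{48051}{26 i \sqrt{14}} = \frac{43313}{50019} + 48051 \left(- \frac{i \sqrt{14}}{364}\right) = \frac{43313}{50019} - \frac{48051 i \sqrt{14}}{364}$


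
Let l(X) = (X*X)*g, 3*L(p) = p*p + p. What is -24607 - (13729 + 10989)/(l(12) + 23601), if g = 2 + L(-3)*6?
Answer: -630382237/25617 ≈ -24608.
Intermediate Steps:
L(p) = p/3 + p²/3 (L(p) = (p*p + p)/3 = (p² + p)/3 = (p + p²)/3 = p/3 + p²/3)
g = 14 (g = 2 + ((⅓)*(-3)*(1 - 3))*6 = 2 + ((⅓)*(-3)*(-2))*6 = 2 + 2*6 = 2 + 12 = 14)
l(X) = 14*X² (l(X) = (X*X)*14 = X²*14 = 14*X²)
-24607 - (13729 + 10989)/(l(12) + 23601) = -24607 - (13729 + 10989)/(14*12² + 23601) = -24607 - 24718/(14*144 + 23601) = -24607 - 24718/(2016 + 23601) = -24607 - 24718/25617 = -630382237/25617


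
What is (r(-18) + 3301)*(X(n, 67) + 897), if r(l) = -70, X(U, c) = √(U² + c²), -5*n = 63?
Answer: 2898207 + 3231*√116194/5 ≈ 3.1185e+6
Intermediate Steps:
n = -63/5 (n = -⅕*63 = -63/5 ≈ -12.600)
(r(-18) + 3301)*(X(n, 67) + 897) = (-70 + 3301)*(√((-63/5)² + 67²) + 897) = 3231*(√(3969/25 + 4489) + 897) = 3231*(√(116194/25) + 897) = 3231*(√116194/5 + 897) = 3231*(897 + √116194/5) = 2898207 + 3231*√116194/5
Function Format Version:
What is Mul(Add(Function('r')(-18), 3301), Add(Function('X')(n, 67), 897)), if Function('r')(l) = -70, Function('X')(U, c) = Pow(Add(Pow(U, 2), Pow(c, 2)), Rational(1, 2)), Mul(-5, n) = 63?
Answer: Add(2898207, Mul(Rational(3231, 5), Pow(116194, Rational(1, 2)))) ≈ 3.1185e+6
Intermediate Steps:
n = Rational(-63, 5) (n = Mul(Rational(-1, 5), 63) = Rational(-63, 5) ≈ -12.600)
Mul(Add(Function('r')(-18), 3301), Add(Function('X')(n, 67), 897)) = Mul(Add(-70, 3301), Add(Pow(Add(Pow(Rational(-63, 5), 2), Pow(67, 2)), Rational(1, 2)), 897)) = Mul(3231, Add(Pow(Add(Rational(3969, 25), 4489), Rational(1, 2)), 897)) = Mul(3231, Add(Pow(Rational(116194, 25), Rational(1, 2)), 897)) = Mul(3231, Add(Mul(Rational(1, 5), Pow(116194, Rational(1, 2))), 897)) = Mul(3231, Add(897, Mul(Rational(1, 5), Pow(116194, Rational(1, 2))))) = Add(2898207, Mul(Rational(3231, 5), Pow(116194, Rational(1, 2))))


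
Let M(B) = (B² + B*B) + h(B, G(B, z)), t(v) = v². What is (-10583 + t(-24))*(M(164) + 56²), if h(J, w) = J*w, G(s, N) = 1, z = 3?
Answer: -571319644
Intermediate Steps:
M(B) = B + 2*B² (M(B) = (B² + B*B) + B*1 = (B² + B²) + B = 2*B² + B = B + 2*B²)
(-10583 + t(-24))*(M(164) + 56²) = (-10583 + (-24)²)*(164*(1 + 2*164) + 56²) = (-10583 + 576)*(164*(1 + 328) + 3136) = -10007*(164*329 + 3136) = -10007*(53956 + 3136) = -10007*57092 = -571319644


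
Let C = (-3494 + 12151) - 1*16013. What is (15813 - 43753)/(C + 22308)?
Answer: -6985/3738 ≈ -1.8686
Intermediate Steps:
C = -7356 (C = 8657 - 16013 = -7356)
(15813 - 43753)/(C + 22308) = (15813 - 43753)/(-7356 + 22308) = -27940/14952 = -27940*1/14952 = -6985/3738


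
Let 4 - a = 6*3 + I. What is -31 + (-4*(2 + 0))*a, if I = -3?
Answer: 57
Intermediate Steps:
a = -11 (a = 4 - (6*3 - 3) = 4 - (18 - 3) = 4 - 1*15 = 4 - 15 = -11)
-31 + (-4*(2 + 0))*a = -31 - 4*(2 + 0)*(-11) = -31 - 4*2*(-11) = -31 - 8*(-11) = -31 + 88 = 57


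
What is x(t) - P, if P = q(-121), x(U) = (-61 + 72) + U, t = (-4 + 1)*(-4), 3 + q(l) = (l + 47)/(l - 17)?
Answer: 1757/69 ≈ 25.464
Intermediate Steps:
q(l) = -3 + (47 + l)/(-17 + l) (q(l) = -3 + (l + 47)/(l - 17) = -3 + (47 + l)/(-17 + l))
t = 12 (t = -3*(-4) = 12)
x(U) = 11 + U
P = -170/69 (P = 2*(49 - 1*(-121))/(-17 - 121) = 2*(49 + 121)/(-138) = 2*(-1/138)*170 = -170/69 ≈ -2.4638)
x(t) - P = (11 + 12) - 1*(-170/69) = 23 + 170/69 = 1757/69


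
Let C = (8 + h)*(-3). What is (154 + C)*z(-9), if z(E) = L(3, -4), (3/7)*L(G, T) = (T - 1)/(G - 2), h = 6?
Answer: -3920/3 ≈ -1306.7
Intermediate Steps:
L(G, T) = 7*(-1 + T)/(3*(-2 + G)) (L(G, T) = 7*((T - 1)/(G - 2))/3 = 7*((-1 + T)/(-2 + G))/3 = 7*(-1 + T)/(3*(-2 + G)))
C = -42 (C = (8 + 6)*(-3) = 14*(-3) = -42)
z(E) = -35/3 (z(E) = 7*(-1 - 4)/(3*(-2 + 3)) = (7/3)*(-5)/1 = (7/3)*1*(-5) = -35/3)
(154 + C)*z(-9) = (154 - 42)*(-35/3) = 112*(-35/3) = -3920/3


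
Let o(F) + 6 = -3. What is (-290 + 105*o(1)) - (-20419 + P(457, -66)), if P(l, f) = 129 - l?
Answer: 19512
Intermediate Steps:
o(F) = -9 (o(F) = -6 - 3 = -9)
(-290 + 105*o(1)) - (-20419 + P(457, -66)) = (-290 + 105*(-9)) - (-20419 + (129 - 1*457)) = (-290 - 945) - (-20419 + (129 - 457)) = -1235 - (-20419 - 328) = -1235 - 1*(-20747) = -1235 + 20747 = 19512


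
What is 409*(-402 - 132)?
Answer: -218406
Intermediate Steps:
409*(-402 - 132) = 409*(-534) = -218406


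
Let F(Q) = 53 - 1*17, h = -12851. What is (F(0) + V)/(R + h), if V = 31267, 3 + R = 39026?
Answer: 31303/26172 ≈ 1.1960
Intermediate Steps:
R = 39023 (R = -3 + 39026 = 39023)
F(Q) = 36 (F(Q) = 53 - 17 = 36)
(F(0) + V)/(R + h) = (36 + 31267)/(39023 - 12851) = 31303/26172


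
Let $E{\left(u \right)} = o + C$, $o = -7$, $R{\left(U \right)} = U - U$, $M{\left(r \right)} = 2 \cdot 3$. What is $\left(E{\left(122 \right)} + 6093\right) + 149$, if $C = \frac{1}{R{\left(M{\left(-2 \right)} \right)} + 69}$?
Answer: $\frac{430216}{69} \approx 6235.0$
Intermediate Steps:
$M{\left(r \right)} = 6$
$R{\left(U \right)} = 0$
$C = \frac{1}{69}$ ($C = \frac{1}{0 + 69} = \frac{1}{69} \approx 0.014493$)
$E{\left(u \right)} = - \frac{482}{69}$ ($E{\left(u \right)} = -7 + \frac{1}{69} = - \frac{482}{69}$)
$\left(E{\left(122 \right)} + 6093\right) + 149 = \left(- \frac{482}{69} + 6093\right) + 149 = \frac{419935}{69} + 149 = \frac{430216}{69}$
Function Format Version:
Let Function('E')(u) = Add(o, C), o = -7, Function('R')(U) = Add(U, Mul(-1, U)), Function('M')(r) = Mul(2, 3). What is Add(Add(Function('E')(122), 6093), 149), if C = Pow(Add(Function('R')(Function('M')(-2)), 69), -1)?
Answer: Rational(430216, 69) ≈ 6235.0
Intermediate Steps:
Function('M')(r) = 6
Function('R')(U) = 0
C = Rational(1, 69) (C = Pow(Add(0, 69), -1) = Pow(69, -1) = Rational(1, 69) ≈ 0.014493)
Function('E')(u) = Rational(-482, 69) (Function('E')(u) = Add(-7, Rational(1, 69)) = Rational(-482, 69))
Add(Add(Function('E')(122), 6093), 149) = Add(Add(Rational(-482, 69), 6093), 149) = Add(Rational(419935, 69), 149) = Rational(430216, 69)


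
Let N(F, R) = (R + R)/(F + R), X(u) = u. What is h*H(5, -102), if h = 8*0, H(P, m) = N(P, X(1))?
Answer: 0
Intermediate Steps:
N(F, R) = 2*R/(F + R) (N(F, R) = (2*R)/(F + R) = 2*R/(F + R))
H(P, m) = 2/(1 + P) (H(P, m) = 2*1/(P + 1) = 2*1/(1 + P) = 2/(1 + P))
h = 0
h*H(5, -102) = 0*(2/(1 + 5)) = 0*(2/6) = 0*(2*(⅙)) = 0*(⅓) = 0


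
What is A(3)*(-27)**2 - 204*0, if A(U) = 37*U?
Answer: 80919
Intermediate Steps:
A(3)*(-27)**2 - 204*0 = (37*3)*(-27)**2 - 204*0 = 111*729 + 0 = 80919 + 0 = 80919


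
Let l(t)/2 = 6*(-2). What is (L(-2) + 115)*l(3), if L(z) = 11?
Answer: -3024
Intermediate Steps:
l(t) = -24 (l(t) = 2*(6*(-2)) = 2*(-12) = -24)
(L(-2) + 115)*l(3) = (11 + 115)*(-24) = 126*(-24) = -3024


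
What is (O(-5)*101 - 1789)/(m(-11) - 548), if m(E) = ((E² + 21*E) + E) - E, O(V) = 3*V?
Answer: 236/47 ≈ 5.0213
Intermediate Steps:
m(E) = E² + 21*E (m(E) = (E² + 22*E) - E = E² + 21*E)
(O(-5)*101 - 1789)/(m(-11) - 548) = ((3*(-5))*101 - 1789)/(-11*(21 - 11) - 548) = (-15*101 - 1789)/(-11*10 - 548) = (-1515 - 1789)/(-110 - 548) = -3304/(-658) = -3304*(-1/658) = 236/47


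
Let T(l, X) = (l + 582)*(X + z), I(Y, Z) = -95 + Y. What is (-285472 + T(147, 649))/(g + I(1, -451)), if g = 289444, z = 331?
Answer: 214474/144675 ≈ 1.4825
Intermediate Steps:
T(l, X) = (331 + X)*(582 + l) (T(l, X) = (l + 582)*(X + 331) = (582 + l)*(331 + X) = (331 + X)*(582 + l))
(-285472 + T(147, 649))/(g + I(1, -451)) = (-285472 + (192642 + 331*147 + 582*649 + 649*147))/(289444 + (-95 + 1)) = (-285472 + (192642 + 48657 + 377718 + 95403))/(289444 - 94) = (-285472 + 714420)/289350 = 428948*(1/289350) = 214474/144675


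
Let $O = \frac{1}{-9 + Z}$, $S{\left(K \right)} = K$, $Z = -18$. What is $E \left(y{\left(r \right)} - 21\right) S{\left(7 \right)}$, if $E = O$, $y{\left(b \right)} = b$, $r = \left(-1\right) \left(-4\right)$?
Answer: $\frac{119}{27} \approx 4.4074$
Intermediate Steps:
$r = 4$
$O = - \frac{1}{27}$ ($O = \frac{1}{-9 - 18} = \frac{1}{-27} = - \frac{1}{27} \approx -0.037037$)
$E = - \frac{1}{27} \approx -0.037037$
$E \left(y{\left(r \right)} - 21\right) S{\left(7 \right)} = - \frac{4 - 21}{27} \cdot 7 = \left(- \frac{1}{27}\right) \left(-17\right) 7 = \frac{17}{27} \cdot 7 = \frac{119}{27}$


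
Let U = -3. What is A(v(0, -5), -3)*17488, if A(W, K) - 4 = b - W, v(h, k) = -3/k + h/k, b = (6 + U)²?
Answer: 1084256/5 ≈ 2.1685e+5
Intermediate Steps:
b = 9 (b = (6 - 3)² = 3² = 9)
A(W, K) = 13 - W (A(W, K) = 4 + (9 - W) = 13 - W)
A(v(0, -5), -3)*17488 = (13 - (-3 + 0)/(-5))*17488 = (13 - (-1)*(-3)/5)*17488 = (13 - 1*⅗)*17488 = (13 - ⅗)*17488 = (62/5)*17488 = 1084256/5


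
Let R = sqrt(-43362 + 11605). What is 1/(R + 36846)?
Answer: 36846/1357659473 - I*sqrt(31757)/1357659473 ≈ 2.7139e-5 - 1.3126e-7*I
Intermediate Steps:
R = I*sqrt(31757) (R = sqrt(-31757) = I*sqrt(31757) ≈ 178.2*I)
1/(R + 36846) = 1/(I*sqrt(31757) + 36846) = 1/(36846 + I*sqrt(31757))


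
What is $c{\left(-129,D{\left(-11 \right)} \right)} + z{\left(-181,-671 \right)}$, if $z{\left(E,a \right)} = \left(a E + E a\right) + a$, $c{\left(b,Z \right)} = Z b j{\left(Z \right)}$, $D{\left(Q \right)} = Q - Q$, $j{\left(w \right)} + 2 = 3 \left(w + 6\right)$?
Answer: $242231$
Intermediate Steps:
$j{\left(w \right)} = 16 + 3 w$ ($j{\left(w \right)} = -2 + 3 \left(w + 6\right) = -2 + 3 \left(6 + w\right) = -2 + \left(18 + 3 w\right) = 16 + 3 w$)
$D{\left(Q \right)} = 0$
$c{\left(b,Z \right)} = Z b \left(16 + 3 Z\right)$
$z{\left(E,a \right)} = a + 2 E a$ ($z{\left(E,a \right)} = \left(E a + E a\right) + a = 2 E a + a = a + 2 E a$)
$c{\left(-129,D{\left(-11 \right)} \right)} + z{\left(-181,-671 \right)} = 0 \left(-129\right) \left(16 + 3 \cdot 0\right) - 671 \left(1 + 2 \left(-181\right)\right) = 0 \left(-129\right) \left(16 + 0\right) - 671 \left(1 - 362\right) = 0 \left(-129\right) 16 - -242231 = 0 + 242231 = 242231$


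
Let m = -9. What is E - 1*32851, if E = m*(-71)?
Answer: -32212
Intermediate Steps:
E = 639 (E = -9*(-71) = 639)
E - 1*32851 = 639 - 1*32851 = 639 - 32851 = -32212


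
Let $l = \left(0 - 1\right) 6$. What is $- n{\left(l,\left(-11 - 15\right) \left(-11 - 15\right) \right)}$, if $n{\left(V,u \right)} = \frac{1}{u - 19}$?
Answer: $- \frac{1}{657} \approx -0.0015221$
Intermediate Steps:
$l = -6$ ($l = \left(-1\right) 6 = -6$)
$n{\left(V,u \right)} = \frac{1}{-19 + u}$
$- n{\left(l,\left(-11 - 15\right) \left(-11 - 15\right) \right)} = - \frac{1}{-19 + \left(-11 - 15\right) \left(-11 - 15\right)} = - \frac{1}{-19 - -676} = - \frac{1}{-19 + 676} = - \frac{1}{657}$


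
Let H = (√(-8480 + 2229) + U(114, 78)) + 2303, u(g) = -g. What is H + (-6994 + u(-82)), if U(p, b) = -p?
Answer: -4723 + I*√6251 ≈ -4723.0 + 79.063*I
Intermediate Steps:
H = 2189 + I*√6251 (H = (√(-8480 + 2229) - 1*114) + 2303 = (√(-6251) - 114) + 2303 = (I*√6251 - 114) + 2303 = (-114 + I*√6251) + 2303 = 2189 + I*√6251 ≈ 2189.0 + 79.063*I)
H + (-6994 + u(-82)) = (2189 + I*√6251) + (-6994 - 1*(-82)) = (2189 + I*√6251) + (-6994 + 82) = (2189 + I*√6251) - 6912 = -4723 + I*√6251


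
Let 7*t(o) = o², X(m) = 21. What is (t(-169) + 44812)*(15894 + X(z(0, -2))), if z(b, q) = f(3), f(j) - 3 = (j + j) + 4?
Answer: 5446829175/7 ≈ 7.7812e+8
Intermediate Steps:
f(j) = 7 + 2*j (f(j) = 3 + ((j + j) + 4) = 3 + (2*j + 4) = 3 + (4 + 2*j) = 7 + 2*j)
z(b, q) = 13 (z(b, q) = 7 + 2*3 = 7 + 6 = 13)
t(o) = o²/7
(t(-169) + 44812)*(15894 + X(z(0, -2))) = ((⅐)*(-169)² + 44812)*(15894 + 21) = ((⅐)*28561 + 44812)*15915 = (28561/7 + 44812)*15915 = (342245/7)*15915 = 5446829175/7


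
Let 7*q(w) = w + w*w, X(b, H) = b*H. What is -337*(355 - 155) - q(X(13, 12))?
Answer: -496292/7 ≈ -70899.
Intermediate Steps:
X(b, H) = H*b
q(w) = w/7 + w²/7 (q(w) = (w + w*w)/7 = (w + w²)/7 = w/7 + w²/7)
-337*(355 - 155) - q(X(13, 12)) = -337*(355 - 155) - 12*13*(1 + 12*13)/7 = -337*200 - 156*(1 + 156)/7 = -67400 - 156*157/7 = -67400 - 1*24492/7 = -67400 - 24492/7 = -496292/7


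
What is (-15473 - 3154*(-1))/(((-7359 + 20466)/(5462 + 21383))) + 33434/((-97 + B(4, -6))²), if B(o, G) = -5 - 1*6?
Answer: -642814674347/25480008 ≈ -25228.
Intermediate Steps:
B(o, G) = -11 (B(o, G) = -5 - 6 = -11)
(-15473 - 3154*(-1))/(((-7359 + 20466)/(5462 + 21383))) + 33434/((-97 + B(4, -6))²) = (-15473 - 3154*(-1))/(((-7359 + 20466)/(5462 + 21383))) + 33434/((-97 - 11)²) = (-15473 + 3154)/((13107/26845)) + 33434/((-108)²) = -12319/(13107*(1/26845)) + 33434/11664 = -12319/13107/26845 + 33434*(1/11664) = -12319*26845/13107 + 16717/5832 = -330703555/13107 + 16717/5832 = -642814674347/25480008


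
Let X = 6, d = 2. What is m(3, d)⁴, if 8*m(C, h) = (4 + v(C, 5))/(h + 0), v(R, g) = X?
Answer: 625/4096 ≈ 0.15259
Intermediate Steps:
v(R, g) = 6
m(C, h) = 5/(4*h) (m(C, h) = ((4 + 6)/(h + 0))/8 = (10/h)/8 = 5/(4*h))
m(3, d)⁴ = ((5/4)/2)⁴ = ((5/4)*(½))⁴ = (5/8)⁴ = 625/4096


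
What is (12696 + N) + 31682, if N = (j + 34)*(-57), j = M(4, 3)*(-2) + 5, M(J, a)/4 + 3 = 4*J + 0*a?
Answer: 48083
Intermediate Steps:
M(J, a) = -12 + 16*J (M(J, a) = -12 + 4*(4*J + 0*a) = -12 + 4*(4*J + 0) = -12 + 4*(4*J) = -12 + 16*J)
j = -99 (j = (-12 + 16*4)*(-2) + 5 = (-12 + 64)*(-2) + 5 = 52*(-2) + 5 = -104 + 5 = -99)
N = 3705 (N = (-99 + 34)*(-57) = -65*(-57) = 3705)
(12696 + N) + 31682 = (12696 + 3705) + 31682 = 16401 + 31682 = 48083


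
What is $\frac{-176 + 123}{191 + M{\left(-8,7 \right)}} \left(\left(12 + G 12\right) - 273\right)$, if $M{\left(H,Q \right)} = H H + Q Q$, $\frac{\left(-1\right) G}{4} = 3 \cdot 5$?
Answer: $\frac{51993}{304} \approx 171.03$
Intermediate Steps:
$G = -60$ ($G = - 4 \cdot 3 \cdot 5 = \left(-4\right) 15 = -60$)
$M{\left(H,Q \right)} = H^{2} + Q^{2}$
$\frac{-176 + 123}{191 + M{\left(-8,7 \right)}} \left(\left(12 + G 12\right) - 273\right) = \frac{-176 + 123}{191 + \left(\left(-8\right)^{2} + 7^{2}\right)} \left(\left(12 - 720\right) - 273\right) = - \frac{53}{191 + \left(64 + 49\right)} \left(\left(12 - 720\right) - 273\right) = - \frac{53}{191 + 113} \left(-708 - 273\right) = - \frac{53}{304} \left(-981\right) = \left(-53\right) \frac{1}{304} \left(-981\right) = \left(- \frac{53}{304}\right) \left(-981\right) = \frac{51993}{304}$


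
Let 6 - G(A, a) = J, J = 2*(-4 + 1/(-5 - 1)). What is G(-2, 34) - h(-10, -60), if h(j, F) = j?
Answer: 73/3 ≈ 24.333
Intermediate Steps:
J = -25/3 (J = 2*(-4 + 1/(-6)) = 2*(-4 - ⅙) = 2*(-25/6) = -25/3 ≈ -8.3333)
G(A, a) = 43/3 (G(A, a) = 6 - 1*(-25/3) = 6 + 25/3 = 43/3)
G(-2, 34) - h(-10, -60) = 43/3 - 1*(-10) = 43/3 + 10 = 73/3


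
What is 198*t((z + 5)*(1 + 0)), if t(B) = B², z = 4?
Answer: 16038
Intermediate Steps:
198*t((z + 5)*(1 + 0)) = 198*((4 + 5)*(1 + 0))² = 198*(9*1)² = 198*9² = 198*81 = 16038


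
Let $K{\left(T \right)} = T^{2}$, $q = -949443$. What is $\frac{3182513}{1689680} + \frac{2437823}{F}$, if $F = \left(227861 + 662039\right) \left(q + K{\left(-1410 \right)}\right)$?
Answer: $\frac{147080181784337627}{78088634219521200} \approx 1.8835$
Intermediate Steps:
$F = 924300864300$ ($F = \left(227861 + 662039\right) \left(-949443 + \left(-1410\right)^{2}\right) = 889900 \left(-949443 + 1988100\right) = 889900 \cdot 1038657 = 924300864300$)
$\frac{3182513}{1689680} + \frac{2437823}{F} = \frac{3182513}{1689680} + \frac{2437823}{924300864300} = \frac{147080181784337627}{78088634219521200}$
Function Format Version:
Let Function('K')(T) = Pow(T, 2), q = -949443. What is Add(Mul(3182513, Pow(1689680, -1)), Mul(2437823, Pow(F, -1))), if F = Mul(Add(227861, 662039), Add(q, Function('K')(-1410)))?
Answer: Rational(147080181784337627, 78088634219521200) ≈ 1.8835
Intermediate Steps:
F = 924300864300 (F = Mul(Add(227861, 662039), Add(-949443, Pow(-1410, 2))) = Mul(889900, Add(-949443, 1988100)) = Mul(889900, 1038657) = 924300864300)
Add(Mul(3182513, Pow(1689680, -1)), Mul(2437823, Pow(F, -1))) = Add(Mul(3182513, Pow(1689680, -1)), Mul(2437823, Pow(924300864300, -1))) = Add(Mul(3182513, Rational(1, 1689680)), Mul(2437823, Rational(1, 924300864300))) = Add(Rational(3182513, 1689680), Rational(2437823, 924300864300)) = Rational(147080181784337627, 78088634219521200)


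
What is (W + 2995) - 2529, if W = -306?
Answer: 160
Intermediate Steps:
(W + 2995) - 2529 = (-306 + 2995) - 2529 = 2689 - 2529 = 160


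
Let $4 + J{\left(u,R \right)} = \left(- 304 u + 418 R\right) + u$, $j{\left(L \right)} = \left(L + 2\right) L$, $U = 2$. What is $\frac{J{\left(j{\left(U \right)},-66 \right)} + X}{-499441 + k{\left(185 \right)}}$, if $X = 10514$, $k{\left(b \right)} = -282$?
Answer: $\frac{2786}{71389} \approx 0.039026$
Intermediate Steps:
$j{\left(L \right)} = L \left(2 + L\right)$ ($j{\left(L \right)} = \left(2 + L\right) L = L \left(2 + L\right)$)
$J{\left(u,R \right)} = -4 - 303 u + 418 R$ ($J{\left(u,R \right)} = -4 + \left(\left(- 304 u + 418 R\right) + u\right) = -4 + \left(- 303 u + 418 R\right) = -4 - 303 u + 418 R$)
$\frac{J{\left(j{\left(U \right)},-66 \right)} + X}{-499441 + k{\left(185 \right)}} = \frac{\left(-4 - 303 \cdot 2 \left(2 + 2\right) + 418 \left(-66\right)\right) + 10514}{-499441 - 282} = \frac{\left(-4 - 303 \cdot 2 \cdot 4 - 27588\right) + 10514}{-499723} = \left(\left(-4 - 2424 - 27588\right) + 10514\right) \left(- \frac{1}{499723}\right) = \left(-30016 + 10514\right) \left(- \frac{1}{499723}\right) = \left(-19502\right) \left(- \frac{1}{499723}\right) = \frac{2786}{71389}$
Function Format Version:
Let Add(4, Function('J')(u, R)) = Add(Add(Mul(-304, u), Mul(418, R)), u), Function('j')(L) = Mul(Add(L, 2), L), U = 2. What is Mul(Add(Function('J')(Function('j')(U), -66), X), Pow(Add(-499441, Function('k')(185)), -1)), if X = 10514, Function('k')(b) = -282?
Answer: Rational(2786, 71389) ≈ 0.039026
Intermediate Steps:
Function('j')(L) = Mul(L, Add(2, L)) (Function('j')(L) = Mul(Add(2, L), L) = Mul(L, Add(2, L)))
Function('J')(u, R) = Add(-4, Mul(-303, u), Mul(418, R)) (Function('J')(u, R) = Add(-4, Add(Add(Mul(-304, u), Mul(418, R)), u)) = Add(-4, Add(Mul(-303, u), Mul(418, R))) = Add(-4, Mul(-303, u), Mul(418, R)))
Mul(Add(Function('J')(Function('j')(U), -66), X), Pow(Add(-499441, Function('k')(185)), -1)) = Mul(Add(Add(-4, Mul(-303, Mul(2, Add(2, 2))), Mul(418, -66)), 10514), Pow(Add(-499441, -282), -1)) = Mul(Add(Add(-4, Mul(-303, Mul(2, 4)), -27588), 10514), Pow(-499723, -1)) = Mul(Add(Add(-4, Mul(-303, 8), -27588), 10514), Rational(-1, 499723)) = Mul(Add(Add(-4, -2424, -27588), 10514), Rational(-1, 499723)) = Mul(Add(-30016, 10514), Rational(-1, 499723)) = Mul(-19502, Rational(-1, 499723)) = Rational(2786, 71389)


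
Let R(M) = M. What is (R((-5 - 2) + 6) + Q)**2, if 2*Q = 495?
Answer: 243049/4 ≈ 60762.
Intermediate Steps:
Q = 495/2 (Q = (1/2)*495 = 495/2 ≈ 247.50)
(R((-5 - 2) + 6) + Q)**2 = (((-5 - 2) + 6) + 495/2)**2 = ((-7 + 6) + 495/2)**2 = (-1 + 495/2)**2 = (493/2)**2 = 243049/4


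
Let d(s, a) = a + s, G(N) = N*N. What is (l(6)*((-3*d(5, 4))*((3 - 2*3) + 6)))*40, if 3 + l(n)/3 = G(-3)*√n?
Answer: 29160 - 87480*√6 ≈ -1.8512e+5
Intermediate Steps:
G(N) = N²
l(n) = -9 + 27*√n (l(n) = -9 + 3*((-3)²*√n) = -9 + 3*(9*√n) = -9 + 27*√n)
(l(6)*((-3*d(5, 4))*((3 - 2*3) + 6)))*40 = ((-9 + 27*√6)*((-3*(4 + 5))*((3 - 2*3) + 6)))*40 = ((-9 + 27*√6)*((-3*9)*((3 - 6) + 6)))*40 = ((-9 + 27*√6)*(-27*(-3 + 6)))*40 = ((-9 + 27*√6)*(-27*3))*40 = ((-9 + 27*√6)*(-81))*40 = (729 - 2187*√6)*40 = 29160 - 87480*√6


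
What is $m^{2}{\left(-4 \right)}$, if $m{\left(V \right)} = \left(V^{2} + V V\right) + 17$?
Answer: $2401$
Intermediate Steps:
$m{\left(V \right)} = 17 + 2 V^{2}$ ($m{\left(V \right)} = \left(V^{2} + V^{2}\right) + 17 = 2 V^{2} + 17 = 17 + 2 V^{2}$)
$m^{2}{\left(-4 \right)} = \left(17 + 2 \left(-4\right)^{2}\right)^{2} = \left(17 + 2 \cdot 16\right)^{2} = \left(17 + 32\right)^{2} = 49^{2} = 2401$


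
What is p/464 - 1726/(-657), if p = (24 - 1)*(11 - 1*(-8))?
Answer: 1087973/304848 ≈ 3.5689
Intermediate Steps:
p = 437 (p = 23*(11 + 8) = 23*19 = 437)
p/464 - 1726/(-657) = 437/464 - 1726/(-657) = 437*(1/464) - 1726*(-1/657) = 437/464 + 1726/657 = 1087973/304848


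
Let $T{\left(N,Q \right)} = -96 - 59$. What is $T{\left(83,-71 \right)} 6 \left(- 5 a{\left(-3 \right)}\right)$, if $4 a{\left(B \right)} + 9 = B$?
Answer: $-13950$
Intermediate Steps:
$T{\left(N,Q \right)} = -155$
$a{\left(B \right)} = - \frac{9}{4} + \frac{B}{4}$
$T{\left(83,-71 \right)} 6 \left(- 5 a{\left(-3 \right)}\right) = - 155 \cdot 6 \left(- 5 \left(- \frac{9}{4} + \frac{1}{4} \left(-3\right)\right)\right) = - 155 \cdot 6 \left(- 5 \left(- \frac{9}{4} - \frac{3}{4}\right)\right) = - 155 \cdot 6 \left(\left(-5\right) \left(-3\right)\right) = - 155 \cdot 6 \cdot 15 = \left(-155\right) 90 = -13950$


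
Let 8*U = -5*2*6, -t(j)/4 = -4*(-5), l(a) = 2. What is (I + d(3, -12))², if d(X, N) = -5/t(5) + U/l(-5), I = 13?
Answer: 22201/256 ≈ 86.723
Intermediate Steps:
t(j) = -80 (t(j) = -(-16)*(-5) = -4*20 = -80)
U = -15/2 (U = (-5*2*6)/8 = (-10*6)/8 = (⅛)*(-60) = -15/2 ≈ -7.5000)
d(X, N) = -59/16 (d(X, N) = -5/(-80) - 15/2/2 = -5*(-1/80) - 15/2*½ = 1/16 - 15/4 = -59/16)
(I + d(3, -12))² = (13 - 59/16)² = (149/16)² = 22201/256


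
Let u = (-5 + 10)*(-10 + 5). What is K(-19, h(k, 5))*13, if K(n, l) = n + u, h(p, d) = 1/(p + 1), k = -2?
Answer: -572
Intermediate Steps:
u = -25 (u = 5*(-5) = -25)
h(p, d) = 1/(1 + p)
K(n, l) = -25 + n (K(n, l) = n - 25 = -25 + n)
K(-19, h(k, 5))*13 = (-25 - 19)*13 = -44*13 = -572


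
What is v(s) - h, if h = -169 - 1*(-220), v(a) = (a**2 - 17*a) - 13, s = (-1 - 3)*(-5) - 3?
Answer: -64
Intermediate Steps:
s = 17 (s = -4*(-5) - 3 = 20 - 3 = 17)
v(a) = -13 + a**2 - 17*a
h = 51 (h = -169 + 220 = 51)
v(s) - h = (-13 + 17**2 - 17*17) - 1*51 = (-13 + 289 - 289) - 51 = -13 - 51 = -64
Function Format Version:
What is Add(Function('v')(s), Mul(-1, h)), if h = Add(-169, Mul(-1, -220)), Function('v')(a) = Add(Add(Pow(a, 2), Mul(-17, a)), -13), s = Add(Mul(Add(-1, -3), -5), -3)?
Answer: -64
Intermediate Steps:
s = 17 (s = Add(Mul(-4, -5), -3) = Add(20, -3) = 17)
Function('v')(a) = Add(-13, Pow(a, 2), Mul(-17, a))
h = 51 (h = Add(-169, 220) = 51)
Add(Function('v')(s), Mul(-1, h)) = Add(Add(-13, Pow(17, 2), Mul(-17, 17)), Mul(-1, 51)) = Add(Add(-13, 289, -289), -51) = Add(-13, -51) = -64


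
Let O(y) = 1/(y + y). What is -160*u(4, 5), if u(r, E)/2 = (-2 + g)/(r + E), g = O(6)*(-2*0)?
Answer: 640/9 ≈ 71.111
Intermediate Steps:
O(y) = 1/(2*y)
g = 0 (g = ((½)/6)*(-2*0) = ((½)*(⅙))*0 = (1/12)*0 = 0)
u(r, E) = -4/(E + r) (u(r, E) = 2*((-2 + 0)/(r + E)) = 2*(-2/(E + r)) = -4/(E + r))
-160*u(4, 5) = -(-640)/(5 + 4) = -(-640)/9 = -160*(-4/9) = 640/9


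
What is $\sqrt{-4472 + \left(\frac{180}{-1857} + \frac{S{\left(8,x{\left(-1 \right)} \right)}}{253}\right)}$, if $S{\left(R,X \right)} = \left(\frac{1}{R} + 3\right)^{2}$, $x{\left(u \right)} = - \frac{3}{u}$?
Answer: $\frac{i \sqrt{7019558116422907}}{1252856} \approx 66.873 i$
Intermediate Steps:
$S{\left(R,X \right)} = \left(3 + \frac{1}{R}\right)^{2}$
$\sqrt{-4472 + \left(\frac{180}{-1857} + \frac{S{\left(8,x{\left(-1 \right)} \right)}}{253}\right)} = \sqrt{-4472 + \left(\frac{180}{-1857} + \frac{\frac{1}{64} \left(1 + 3 \cdot 8\right)^{2}}{253}\right)} = \sqrt{-4472 + \left(180 \left(- \frac{1}{1857}\right) + \frac{\left(1 + 24\right)^{2}}{64} \cdot \frac{1}{253}\right)} = \sqrt{-4472 - \left(\frac{60}{619} - \frac{25^{2}}{64} \cdot \frac{1}{253}\right)} = \sqrt{-4472 - \left(\frac{60}{619} - \frac{1}{64} \cdot 625 \cdot \frac{1}{253}\right)} = \sqrt{-4472 + \left(- \frac{60}{619} + \frac{625}{64} \cdot \frac{1}{253}\right)} = \sqrt{-4472 + \left(- \frac{60}{619} + \frac{625}{16192}\right)} = \sqrt{-4472 - \frac{584645}{10022848}} = \sqrt{- \frac{44822760901}{10022848}} = \frac{i \sqrt{7019558116422907}}{1252856}$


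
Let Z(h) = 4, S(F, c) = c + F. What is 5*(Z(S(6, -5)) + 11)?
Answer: 75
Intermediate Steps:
S(F, c) = F + c
5*(Z(S(6, -5)) + 11) = 5*(4 + 11) = 5*15 = 75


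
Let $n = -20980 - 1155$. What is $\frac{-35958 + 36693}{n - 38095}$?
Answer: $- \frac{147}{12046} \approx -0.012203$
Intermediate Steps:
$n = -22135$ ($n = -20980 - 1155 = -22135$)
$\frac{-35958 + 36693}{n - 38095} = \frac{-35958 + 36693}{-22135 - 38095} = \frac{735}{-60230} = 735 \left(- \frac{1}{60230}\right) = - \frac{147}{12046}$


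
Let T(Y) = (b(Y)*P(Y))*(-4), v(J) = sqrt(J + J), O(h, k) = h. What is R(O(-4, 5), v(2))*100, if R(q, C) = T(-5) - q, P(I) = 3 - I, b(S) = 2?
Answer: -6000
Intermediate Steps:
v(J) = sqrt(2)*sqrt(J) (v(J) = sqrt(2*J) = sqrt(2)*sqrt(J))
T(Y) = -24 + 8*Y (T(Y) = (2*(3 - Y))*(-4) = (6 - 2*Y)*(-4) = -24 + 8*Y)
R(q, C) = -64 - q (R(q, C) = (-24 + 8*(-5)) - q = (-24 - 40) - q = -64 - q)
R(O(-4, 5), v(2))*100 = (-64 - 1*(-4))*100 = (-64 + 4)*100 = -60*100 = -6000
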